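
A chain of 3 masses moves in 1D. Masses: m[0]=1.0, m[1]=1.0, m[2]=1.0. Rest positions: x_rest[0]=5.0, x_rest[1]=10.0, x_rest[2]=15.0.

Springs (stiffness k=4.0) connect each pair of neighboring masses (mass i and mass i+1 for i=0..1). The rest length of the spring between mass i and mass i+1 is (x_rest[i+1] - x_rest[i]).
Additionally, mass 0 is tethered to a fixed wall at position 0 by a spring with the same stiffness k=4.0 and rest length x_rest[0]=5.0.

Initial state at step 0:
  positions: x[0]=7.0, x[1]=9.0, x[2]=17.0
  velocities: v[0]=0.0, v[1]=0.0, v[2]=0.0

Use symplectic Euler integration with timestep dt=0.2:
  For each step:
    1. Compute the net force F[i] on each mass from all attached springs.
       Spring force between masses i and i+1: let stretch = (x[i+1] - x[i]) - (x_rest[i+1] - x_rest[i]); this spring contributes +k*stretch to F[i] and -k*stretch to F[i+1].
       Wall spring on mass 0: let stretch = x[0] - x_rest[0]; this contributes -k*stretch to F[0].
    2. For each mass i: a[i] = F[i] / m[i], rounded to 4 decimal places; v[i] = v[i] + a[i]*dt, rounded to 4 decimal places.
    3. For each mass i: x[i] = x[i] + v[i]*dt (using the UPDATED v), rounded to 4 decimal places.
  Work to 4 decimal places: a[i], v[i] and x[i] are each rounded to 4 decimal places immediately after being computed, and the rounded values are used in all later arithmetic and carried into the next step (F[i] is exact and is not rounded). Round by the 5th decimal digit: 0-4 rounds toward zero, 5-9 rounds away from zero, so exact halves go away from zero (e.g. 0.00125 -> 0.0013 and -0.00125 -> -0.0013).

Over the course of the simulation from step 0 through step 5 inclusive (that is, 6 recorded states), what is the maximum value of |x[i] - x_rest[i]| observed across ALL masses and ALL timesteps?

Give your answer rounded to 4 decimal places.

Step 0: x=[7.0000 9.0000 17.0000] v=[0.0000 0.0000 0.0000]
Step 1: x=[6.2000 9.9600 16.5200] v=[-4.0000 4.8000 -2.4000]
Step 2: x=[5.0096 11.3680 15.7904] v=[-5.9520 7.0400 -3.6480]
Step 3: x=[4.0350 12.4662 15.1532] v=[-4.8730 5.4912 -3.1859]
Step 4: x=[3.7638 12.6454 14.8861] v=[-1.3560 0.8958 -1.3355]
Step 5: x=[4.3114 11.7620 15.0605] v=[2.7382 -4.4169 0.8719]
Max displacement = 2.6454

Answer: 2.6454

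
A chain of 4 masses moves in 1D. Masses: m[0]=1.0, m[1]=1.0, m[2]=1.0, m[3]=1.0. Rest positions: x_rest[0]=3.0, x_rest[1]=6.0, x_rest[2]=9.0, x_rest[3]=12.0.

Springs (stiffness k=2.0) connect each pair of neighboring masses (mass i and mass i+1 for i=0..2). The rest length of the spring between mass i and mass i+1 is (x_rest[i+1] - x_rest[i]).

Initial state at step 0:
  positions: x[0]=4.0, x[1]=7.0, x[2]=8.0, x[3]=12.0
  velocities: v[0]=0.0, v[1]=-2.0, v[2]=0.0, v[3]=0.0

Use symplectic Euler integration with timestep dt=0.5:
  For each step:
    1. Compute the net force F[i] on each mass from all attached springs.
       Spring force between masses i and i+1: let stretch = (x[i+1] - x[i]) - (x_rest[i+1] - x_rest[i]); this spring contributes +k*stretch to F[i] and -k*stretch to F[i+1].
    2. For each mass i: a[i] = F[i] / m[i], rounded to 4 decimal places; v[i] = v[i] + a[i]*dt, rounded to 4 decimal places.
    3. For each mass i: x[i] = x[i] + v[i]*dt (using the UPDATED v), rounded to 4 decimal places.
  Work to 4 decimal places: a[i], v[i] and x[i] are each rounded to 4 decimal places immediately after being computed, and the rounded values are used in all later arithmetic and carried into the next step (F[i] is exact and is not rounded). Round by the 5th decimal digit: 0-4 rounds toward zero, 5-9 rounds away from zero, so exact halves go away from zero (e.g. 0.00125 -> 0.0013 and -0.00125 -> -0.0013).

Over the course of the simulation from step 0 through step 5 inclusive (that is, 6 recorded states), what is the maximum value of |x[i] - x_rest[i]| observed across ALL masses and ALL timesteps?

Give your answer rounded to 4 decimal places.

Step 0: x=[4.0000 7.0000 8.0000 12.0000] v=[0.0000 -2.0000 0.0000 0.0000]
Step 1: x=[4.0000 5.0000 9.5000 11.5000] v=[0.0000 -4.0000 3.0000 -1.0000]
Step 2: x=[3.0000 4.7500 9.7500 11.5000] v=[-2.0000 -0.5000 0.5000 0.0000]
Step 3: x=[1.3750 6.1250 8.3750 12.1250] v=[-3.2500 2.7500 -2.7500 1.2500]
Step 4: x=[0.6250 6.2500 7.7500 12.3750] v=[-1.5000 0.2500 -1.2500 0.5000]
Step 5: x=[1.1875 4.3125 8.6875 11.8125] v=[1.1250 -3.8750 1.8750 -1.1250]
Max displacement = 2.3750

Answer: 2.3750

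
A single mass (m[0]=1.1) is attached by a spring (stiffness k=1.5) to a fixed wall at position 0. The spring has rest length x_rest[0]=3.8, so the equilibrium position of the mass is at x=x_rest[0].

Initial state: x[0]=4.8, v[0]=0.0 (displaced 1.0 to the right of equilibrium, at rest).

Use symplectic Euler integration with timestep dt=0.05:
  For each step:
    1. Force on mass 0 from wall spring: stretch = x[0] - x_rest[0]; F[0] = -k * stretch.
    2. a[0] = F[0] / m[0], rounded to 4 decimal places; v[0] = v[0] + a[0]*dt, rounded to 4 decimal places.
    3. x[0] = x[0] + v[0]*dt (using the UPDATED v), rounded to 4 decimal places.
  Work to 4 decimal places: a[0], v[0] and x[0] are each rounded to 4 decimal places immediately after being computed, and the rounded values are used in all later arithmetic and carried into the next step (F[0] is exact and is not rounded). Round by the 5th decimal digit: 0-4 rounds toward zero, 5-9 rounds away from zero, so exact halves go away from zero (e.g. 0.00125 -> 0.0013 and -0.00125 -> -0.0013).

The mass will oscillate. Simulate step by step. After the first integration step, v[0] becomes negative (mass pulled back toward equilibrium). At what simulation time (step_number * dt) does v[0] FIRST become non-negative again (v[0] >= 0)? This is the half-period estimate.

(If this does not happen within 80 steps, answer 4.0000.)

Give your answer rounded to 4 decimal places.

Step 0: x=[4.8000] v=[0.0000]
Step 1: x=[4.7966] v=[-0.0682]
Step 2: x=[4.7898] v=[-0.1362]
Step 3: x=[4.7796] v=[-0.2037]
Step 4: x=[4.7661] v=[-0.2705]
Step 5: x=[4.7493] v=[-0.3364]
Step 6: x=[4.7292] v=[-0.4011]
Step 7: x=[4.7060] v=[-0.4645]
Step 8: x=[4.6797] v=[-0.5263]
Step 9: x=[4.6504] v=[-0.5863]
Step 10: x=[4.6182] v=[-0.6443]
Step 11: x=[4.5832] v=[-0.7001]
Step 12: x=[4.5455] v=[-0.7535]
Step 13: x=[4.5053] v=[-0.8043]
Step 14: x=[4.4627] v=[-0.8524]
Step 15: x=[4.4178] v=[-0.8976]
Step 16: x=[4.3708] v=[-0.9397]
Step 17: x=[4.3219] v=[-0.9786]
Step 18: x=[4.2712] v=[-1.0142]
Step 19: x=[4.2189] v=[-1.0463]
Step 20: x=[4.1652] v=[-1.0749]
Step 21: x=[4.1102] v=[-1.0998]
Step 22: x=[4.0542] v=[-1.1210]
Step 23: x=[3.9973] v=[-1.1383]
Step 24: x=[3.9397] v=[-1.1518]
Step 25: x=[3.8816] v=[-1.1613]
Step 26: x=[3.8233] v=[-1.1669]
Step 27: x=[3.7649] v=[-1.1685]
Step 28: x=[3.7066] v=[-1.1661]
Step 29: x=[3.6486] v=[-1.1597]
Step 30: x=[3.5911] v=[-1.1494]
Step 31: x=[3.5343] v=[-1.1352]
Step 32: x=[3.4784] v=[-1.1171]
Step 33: x=[3.4236] v=[-1.0952]
Step 34: x=[3.3701] v=[-1.0695]
Step 35: x=[3.3181] v=[-1.0402]
Step 36: x=[3.2677] v=[-1.0073]
Step 37: x=[3.2192] v=[-0.9710]
Step 38: x=[3.1726] v=[-0.9314]
Step 39: x=[3.1282] v=[-0.8886]
Step 40: x=[3.0861] v=[-0.8428]
Step 41: x=[3.0464] v=[-0.7941]
Step 42: x=[3.0093] v=[-0.7427]
Step 43: x=[2.9749] v=[-0.6888]
Step 44: x=[2.9433] v=[-0.6325]
Step 45: x=[2.9146] v=[-0.5741]
Step 46: x=[2.8889] v=[-0.5137]
Step 47: x=[2.8663] v=[-0.4516]
Step 48: x=[2.8469] v=[-0.3879]
Step 49: x=[2.8308] v=[-0.3229]
Step 50: x=[2.8180] v=[-0.2568]
Step 51: x=[2.8085] v=[-0.1898]
Step 52: x=[2.8024] v=[-0.1222]
Step 53: x=[2.7997] v=[-0.0542]
Step 54: x=[2.8004] v=[0.0140]
First v>=0 after going negative at step 54, time=2.7000

Answer: 2.7000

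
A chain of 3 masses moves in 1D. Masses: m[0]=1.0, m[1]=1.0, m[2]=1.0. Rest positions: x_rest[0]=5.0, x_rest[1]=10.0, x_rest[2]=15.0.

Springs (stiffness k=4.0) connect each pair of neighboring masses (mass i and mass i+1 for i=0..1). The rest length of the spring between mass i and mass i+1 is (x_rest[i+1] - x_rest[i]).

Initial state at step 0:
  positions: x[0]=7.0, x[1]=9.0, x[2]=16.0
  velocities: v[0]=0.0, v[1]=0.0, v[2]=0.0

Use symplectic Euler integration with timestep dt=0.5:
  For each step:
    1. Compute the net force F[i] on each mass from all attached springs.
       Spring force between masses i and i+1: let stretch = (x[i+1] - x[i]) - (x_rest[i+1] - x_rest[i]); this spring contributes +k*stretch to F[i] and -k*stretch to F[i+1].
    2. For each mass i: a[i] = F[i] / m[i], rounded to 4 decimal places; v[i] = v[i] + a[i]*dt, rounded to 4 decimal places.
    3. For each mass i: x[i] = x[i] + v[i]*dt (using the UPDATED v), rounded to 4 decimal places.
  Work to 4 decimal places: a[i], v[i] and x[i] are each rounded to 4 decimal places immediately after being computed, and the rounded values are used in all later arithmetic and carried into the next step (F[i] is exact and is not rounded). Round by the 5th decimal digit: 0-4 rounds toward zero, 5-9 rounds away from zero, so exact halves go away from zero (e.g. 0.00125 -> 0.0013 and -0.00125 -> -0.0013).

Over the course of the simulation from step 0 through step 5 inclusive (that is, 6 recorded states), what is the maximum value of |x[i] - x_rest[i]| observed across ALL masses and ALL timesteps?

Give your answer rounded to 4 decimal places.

Answer: 4.0000

Derivation:
Step 0: x=[7.0000 9.0000 16.0000] v=[0.0000 0.0000 0.0000]
Step 1: x=[4.0000 14.0000 14.0000] v=[-6.0000 10.0000 -4.0000]
Step 2: x=[6.0000 9.0000 17.0000] v=[4.0000 -10.0000 6.0000]
Step 3: x=[6.0000 9.0000 17.0000] v=[0.0000 0.0000 0.0000]
Step 4: x=[4.0000 14.0000 14.0000] v=[-4.0000 10.0000 -6.0000]
Step 5: x=[7.0000 9.0000 16.0000] v=[6.0000 -10.0000 4.0000]
Max displacement = 4.0000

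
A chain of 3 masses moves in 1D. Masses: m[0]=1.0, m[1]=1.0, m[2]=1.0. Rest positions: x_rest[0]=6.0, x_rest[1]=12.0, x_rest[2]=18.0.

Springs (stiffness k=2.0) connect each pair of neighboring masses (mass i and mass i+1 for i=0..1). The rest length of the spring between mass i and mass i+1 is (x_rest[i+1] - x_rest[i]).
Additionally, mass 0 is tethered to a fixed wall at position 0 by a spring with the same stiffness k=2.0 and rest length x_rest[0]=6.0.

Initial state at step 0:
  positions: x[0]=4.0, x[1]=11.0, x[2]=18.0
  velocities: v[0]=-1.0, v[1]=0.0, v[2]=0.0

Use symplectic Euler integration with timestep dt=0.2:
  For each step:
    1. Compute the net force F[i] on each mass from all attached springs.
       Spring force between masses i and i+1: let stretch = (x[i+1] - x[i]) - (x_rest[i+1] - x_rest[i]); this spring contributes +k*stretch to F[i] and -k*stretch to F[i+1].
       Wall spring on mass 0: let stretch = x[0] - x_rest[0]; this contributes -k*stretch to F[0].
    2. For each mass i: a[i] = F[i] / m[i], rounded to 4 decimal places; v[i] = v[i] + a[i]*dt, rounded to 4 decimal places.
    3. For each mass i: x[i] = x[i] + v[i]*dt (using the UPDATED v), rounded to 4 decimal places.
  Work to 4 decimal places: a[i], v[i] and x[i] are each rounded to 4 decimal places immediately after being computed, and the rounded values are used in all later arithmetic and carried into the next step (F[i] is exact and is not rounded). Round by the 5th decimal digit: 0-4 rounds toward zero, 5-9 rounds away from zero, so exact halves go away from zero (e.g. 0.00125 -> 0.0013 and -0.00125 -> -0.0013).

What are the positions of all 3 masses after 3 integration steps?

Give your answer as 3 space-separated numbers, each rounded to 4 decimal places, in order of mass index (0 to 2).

Step 0: x=[4.0000 11.0000 18.0000] v=[-1.0000 0.0000 0.0000]
Step 1: x=[4.0400 11.0000 17.9200] v=[0.2000 0.0000 -0.4000]
Step 2: x=[4.3136 10.9968 17.7664] v=[1.3680 -0.0160 -0.7680]
Step 3: x=[4.7768 11.0005 17.5512] v=[2.3158 0.0186 -1.0758]

Answer: 4.7768 11.0005 17.5512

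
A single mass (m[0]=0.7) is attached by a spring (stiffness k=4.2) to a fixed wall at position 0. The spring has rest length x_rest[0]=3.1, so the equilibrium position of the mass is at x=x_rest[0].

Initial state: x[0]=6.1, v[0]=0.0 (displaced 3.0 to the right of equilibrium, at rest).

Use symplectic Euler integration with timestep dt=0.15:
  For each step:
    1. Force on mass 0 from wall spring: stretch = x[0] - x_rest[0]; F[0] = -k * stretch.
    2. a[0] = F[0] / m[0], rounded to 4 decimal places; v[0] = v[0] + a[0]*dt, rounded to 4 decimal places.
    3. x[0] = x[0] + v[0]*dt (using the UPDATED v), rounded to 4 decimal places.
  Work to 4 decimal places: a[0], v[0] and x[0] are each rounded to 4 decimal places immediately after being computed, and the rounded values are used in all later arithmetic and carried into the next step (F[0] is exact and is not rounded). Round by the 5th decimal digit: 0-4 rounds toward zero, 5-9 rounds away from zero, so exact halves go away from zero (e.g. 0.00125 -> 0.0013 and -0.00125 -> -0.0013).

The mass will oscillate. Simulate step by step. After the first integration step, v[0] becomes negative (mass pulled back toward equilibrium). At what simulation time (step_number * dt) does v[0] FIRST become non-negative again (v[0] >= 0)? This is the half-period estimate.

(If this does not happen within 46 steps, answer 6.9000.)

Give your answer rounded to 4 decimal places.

Step 0: x=[6.1000] v=[0.0000]
Step 1: x=[5.6950] v=[-2.7000]
Step 2: x=[4.9397] v=[-5.0355]
Step 3: x=[3.9360] v=[-6.6912]
Step 4: x=[2.8195] v=[-7.4436]
Step 5: x=[1.7408] v=[-7.1912]
Step 6: x=[0.8456] v=[-5.9679]
Step 7: x=[0.2548] v=[-3.9389]
Step 8: x=[0.0481] v=[-1.3782]
Step 9: x=[0.2534] v=[1.3685]
First v>=0 after going negative at step 9, time=1.3500

Answer: 1.3500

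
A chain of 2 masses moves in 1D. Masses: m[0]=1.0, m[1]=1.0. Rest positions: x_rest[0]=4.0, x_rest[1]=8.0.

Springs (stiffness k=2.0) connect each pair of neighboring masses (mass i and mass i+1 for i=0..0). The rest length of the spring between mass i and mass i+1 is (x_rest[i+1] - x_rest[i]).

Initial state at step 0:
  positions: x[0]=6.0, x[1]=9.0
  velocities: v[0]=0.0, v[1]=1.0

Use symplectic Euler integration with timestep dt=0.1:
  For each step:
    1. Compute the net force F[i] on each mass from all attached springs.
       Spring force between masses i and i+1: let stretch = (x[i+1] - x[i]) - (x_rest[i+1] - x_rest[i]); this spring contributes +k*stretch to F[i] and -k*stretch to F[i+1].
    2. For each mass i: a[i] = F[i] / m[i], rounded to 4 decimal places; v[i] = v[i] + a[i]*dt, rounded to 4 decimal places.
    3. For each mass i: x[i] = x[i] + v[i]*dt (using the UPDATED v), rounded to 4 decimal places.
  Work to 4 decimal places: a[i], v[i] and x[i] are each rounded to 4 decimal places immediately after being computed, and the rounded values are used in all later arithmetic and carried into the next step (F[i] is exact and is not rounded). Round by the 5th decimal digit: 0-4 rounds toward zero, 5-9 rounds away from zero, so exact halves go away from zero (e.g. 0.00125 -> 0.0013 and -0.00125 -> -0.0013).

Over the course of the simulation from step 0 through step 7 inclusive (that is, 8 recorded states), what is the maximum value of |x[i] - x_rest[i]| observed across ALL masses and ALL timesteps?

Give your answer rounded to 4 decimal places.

Step 0: x=[6.0000 9.0000] v=[0.0000 1.0000]
Step 1: x=[5.9800 9.1200] v=[-0.2000 1.2000]
Step 2: x=[5.9428 9.2572] v=[-0.3720 1.3720]
Step 3: x=[5.8919 9.4081] v=[-0.5091 1.5091]
Step 4: x=[5.8313 9.5687] v=[-0.6059 1.6059]
Step 5: x=[5.7655 9.7345] v=[-0.6584 1.6584]
Step 6: x=[5.6990 9.9010] v=[-0.6646 1.6646]
Step 7: x=[5.6366 10.0634] v=[-0.6242 1.6242]
Max displacement = 2.0634

Answer: 2.0634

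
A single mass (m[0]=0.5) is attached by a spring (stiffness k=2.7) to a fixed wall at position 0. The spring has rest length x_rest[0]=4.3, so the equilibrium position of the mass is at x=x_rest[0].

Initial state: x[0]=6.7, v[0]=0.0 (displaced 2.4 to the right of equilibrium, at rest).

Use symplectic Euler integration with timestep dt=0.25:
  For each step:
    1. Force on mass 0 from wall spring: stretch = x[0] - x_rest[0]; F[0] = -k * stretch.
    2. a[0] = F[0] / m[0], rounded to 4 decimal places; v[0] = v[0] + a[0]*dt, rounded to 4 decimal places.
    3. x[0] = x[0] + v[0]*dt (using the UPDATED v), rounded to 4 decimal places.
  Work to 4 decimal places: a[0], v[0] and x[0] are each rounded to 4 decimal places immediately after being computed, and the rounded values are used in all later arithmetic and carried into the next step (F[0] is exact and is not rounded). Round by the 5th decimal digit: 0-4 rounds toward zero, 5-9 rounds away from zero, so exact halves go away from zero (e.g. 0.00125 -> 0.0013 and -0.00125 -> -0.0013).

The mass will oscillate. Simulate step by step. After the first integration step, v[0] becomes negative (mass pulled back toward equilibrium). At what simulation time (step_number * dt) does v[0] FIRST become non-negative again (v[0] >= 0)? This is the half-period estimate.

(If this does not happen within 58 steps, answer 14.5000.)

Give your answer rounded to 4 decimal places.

Answer: 1.5000

Derivation:
Step 0: x=[6.7000] v=[0.0000]
Step 1: x=[5.8900] v=[-3.2400]
Step 2: x=[4.5434] v=[-5.3865]
Step 3: x=[3.1146] v=[-5.7151]
Step 4: x=[2.0859] v=[-4.1148]
Step 5: x=[1.8045] v=[-1.1258]
Step 6: x=[2.3653] v=[2.2431]
First v>=0 after going negative at step 6, time=1.5000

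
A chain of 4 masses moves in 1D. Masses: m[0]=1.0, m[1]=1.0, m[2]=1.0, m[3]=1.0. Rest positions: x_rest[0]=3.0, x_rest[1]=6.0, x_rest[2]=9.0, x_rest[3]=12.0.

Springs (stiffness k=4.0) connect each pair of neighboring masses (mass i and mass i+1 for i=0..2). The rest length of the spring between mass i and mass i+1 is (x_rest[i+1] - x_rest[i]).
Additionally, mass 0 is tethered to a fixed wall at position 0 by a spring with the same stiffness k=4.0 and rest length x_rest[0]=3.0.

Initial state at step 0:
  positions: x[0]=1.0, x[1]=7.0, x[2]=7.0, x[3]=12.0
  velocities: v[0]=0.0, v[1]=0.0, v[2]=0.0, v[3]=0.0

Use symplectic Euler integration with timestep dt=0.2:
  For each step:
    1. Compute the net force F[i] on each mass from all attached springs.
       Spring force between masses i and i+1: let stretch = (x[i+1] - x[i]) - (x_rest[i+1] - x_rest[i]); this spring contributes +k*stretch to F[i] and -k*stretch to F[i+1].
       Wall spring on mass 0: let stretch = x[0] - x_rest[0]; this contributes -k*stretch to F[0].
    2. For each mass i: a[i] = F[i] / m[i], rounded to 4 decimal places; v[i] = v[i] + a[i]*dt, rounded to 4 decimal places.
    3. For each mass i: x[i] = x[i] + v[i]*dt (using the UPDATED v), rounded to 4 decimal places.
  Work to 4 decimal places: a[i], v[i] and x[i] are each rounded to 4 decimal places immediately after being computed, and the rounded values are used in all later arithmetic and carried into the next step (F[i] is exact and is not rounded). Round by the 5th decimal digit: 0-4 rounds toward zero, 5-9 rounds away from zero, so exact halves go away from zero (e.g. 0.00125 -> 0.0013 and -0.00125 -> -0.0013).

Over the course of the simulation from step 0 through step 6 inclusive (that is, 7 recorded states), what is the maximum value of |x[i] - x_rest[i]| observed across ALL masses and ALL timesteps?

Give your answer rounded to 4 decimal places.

Step 0: x=[1.0000 7.0000 7.0000 12.0000] v=[0.0000 0.0000 0.0000 0.0000]
Step 1: x=[1.8000 6.0400 7.8000 11.6800] v=[4.0000 -4.8000 4.0000 -1.6000]
Step 2: x=[2.9904 4.6832 8.9392 11.2192] v=[5.9520 -6.7840 5.6960 -2.3040]
Step 3: x=[3.9732 3.7365 9.7622 10.8736] v=[4.9139 -4.7334 4.1152 -1.7280]
Step 4: x=[4.2824 3.7918 9.7990 10.8302] v=[1.5460 0.2765 0.1838 -0.2171]
Step 5: x=[3.8279 4.8867 9.0396 11.1018] v=[-2.2724 5.4747 -3.7970 1.3579]
Step 6: x=[2.9304 6.4767 7.9457 11.5234] v=[-4.4877 7.9500 -5.4696 2.1081]
Max displacement = 2.2635

Answer: 2.2635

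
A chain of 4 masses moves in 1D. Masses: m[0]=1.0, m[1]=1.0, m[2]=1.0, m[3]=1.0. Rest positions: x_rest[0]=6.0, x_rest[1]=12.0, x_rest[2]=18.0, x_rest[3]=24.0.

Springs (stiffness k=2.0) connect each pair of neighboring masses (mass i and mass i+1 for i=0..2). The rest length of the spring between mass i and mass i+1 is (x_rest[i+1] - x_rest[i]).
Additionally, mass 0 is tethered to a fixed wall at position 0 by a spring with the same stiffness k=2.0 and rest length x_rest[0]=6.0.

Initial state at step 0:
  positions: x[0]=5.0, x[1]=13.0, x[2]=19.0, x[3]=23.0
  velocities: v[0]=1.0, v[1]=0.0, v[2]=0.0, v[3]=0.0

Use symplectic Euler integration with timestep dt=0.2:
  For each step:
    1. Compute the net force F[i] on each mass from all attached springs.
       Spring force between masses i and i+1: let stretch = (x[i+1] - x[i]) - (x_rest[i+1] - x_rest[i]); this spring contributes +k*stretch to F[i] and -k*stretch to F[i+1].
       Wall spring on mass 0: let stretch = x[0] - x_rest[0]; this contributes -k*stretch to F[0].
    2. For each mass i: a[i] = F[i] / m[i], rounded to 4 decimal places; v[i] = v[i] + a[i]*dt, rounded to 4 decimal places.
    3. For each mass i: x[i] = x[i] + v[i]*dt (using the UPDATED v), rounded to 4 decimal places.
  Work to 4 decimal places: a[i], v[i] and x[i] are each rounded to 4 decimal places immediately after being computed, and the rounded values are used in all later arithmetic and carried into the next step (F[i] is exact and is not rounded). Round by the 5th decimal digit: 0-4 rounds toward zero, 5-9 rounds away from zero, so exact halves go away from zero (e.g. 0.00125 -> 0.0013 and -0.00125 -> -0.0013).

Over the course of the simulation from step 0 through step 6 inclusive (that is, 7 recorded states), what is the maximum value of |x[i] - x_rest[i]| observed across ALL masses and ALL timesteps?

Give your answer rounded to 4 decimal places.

Step 0: x=[5.0000 13.0000 19.0000 23.0000] v=[1.0000 0.0000 0.0000 0.0000]
Step 1: x=[5.4400 12.8400 18.8400 23.1600] v=[2.2000 -0.8000 -0.8000 0.8000]
Step 2: x=[6.0368 12.5680 18.5456 23.4544] v=[2.9840 -1.3600 -1.4720 1.4720]
Step 3: x=[6.6732 12.2517 18.1657 23.8361] v=[3.1818 -1.5814 -1.8995 1.9085]
Step 4: x=[7.2220 11.9623 17.7663 24.2442] v=[2.7439 -1.4472 -1.9969 2.0403]
Step 5: x=[7.5722 11.7580 17.4208 24.6140] v=[1.7512 -1.0217 -1.7273 1.8491]
Step 6: x=[7.6515 11.6718 17.1978 24.8884] v=[0.3966 -0.4309 -1.1151 1.3718]
Max displacement = 1.6515

Answer: 1.6515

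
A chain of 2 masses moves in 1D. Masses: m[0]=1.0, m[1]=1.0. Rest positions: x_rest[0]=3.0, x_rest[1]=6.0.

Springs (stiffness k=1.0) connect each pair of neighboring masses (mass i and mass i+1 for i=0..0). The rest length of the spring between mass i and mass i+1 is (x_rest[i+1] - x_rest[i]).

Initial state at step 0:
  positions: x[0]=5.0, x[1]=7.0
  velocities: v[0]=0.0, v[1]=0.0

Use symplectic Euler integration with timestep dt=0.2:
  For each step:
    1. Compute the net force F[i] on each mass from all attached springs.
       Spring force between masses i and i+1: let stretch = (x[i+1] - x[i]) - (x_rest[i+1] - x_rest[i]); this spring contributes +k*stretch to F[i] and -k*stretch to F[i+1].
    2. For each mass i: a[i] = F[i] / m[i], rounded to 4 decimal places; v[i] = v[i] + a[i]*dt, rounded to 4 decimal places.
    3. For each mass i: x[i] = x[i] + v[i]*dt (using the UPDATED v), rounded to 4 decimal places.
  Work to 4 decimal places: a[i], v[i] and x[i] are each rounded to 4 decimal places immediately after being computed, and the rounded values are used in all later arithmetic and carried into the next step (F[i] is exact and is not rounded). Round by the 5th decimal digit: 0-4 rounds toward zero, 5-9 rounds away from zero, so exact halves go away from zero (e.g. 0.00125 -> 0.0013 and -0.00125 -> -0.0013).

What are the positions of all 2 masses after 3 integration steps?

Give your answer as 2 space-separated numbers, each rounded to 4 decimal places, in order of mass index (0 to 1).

Step 0: x=[5.0000 7.0000] v=[0.0000 0.0000]
Step 1: x=[4.9600 7.0400] v=[-0.2000 0.2000]
Step 2: x=[4.8832 7.1168] v=[-0.3840 0.3840]
Step 3: x=[4.7757 7.2243] v=[-0.5373 0.5373]

Answer: 4.7757 7.2243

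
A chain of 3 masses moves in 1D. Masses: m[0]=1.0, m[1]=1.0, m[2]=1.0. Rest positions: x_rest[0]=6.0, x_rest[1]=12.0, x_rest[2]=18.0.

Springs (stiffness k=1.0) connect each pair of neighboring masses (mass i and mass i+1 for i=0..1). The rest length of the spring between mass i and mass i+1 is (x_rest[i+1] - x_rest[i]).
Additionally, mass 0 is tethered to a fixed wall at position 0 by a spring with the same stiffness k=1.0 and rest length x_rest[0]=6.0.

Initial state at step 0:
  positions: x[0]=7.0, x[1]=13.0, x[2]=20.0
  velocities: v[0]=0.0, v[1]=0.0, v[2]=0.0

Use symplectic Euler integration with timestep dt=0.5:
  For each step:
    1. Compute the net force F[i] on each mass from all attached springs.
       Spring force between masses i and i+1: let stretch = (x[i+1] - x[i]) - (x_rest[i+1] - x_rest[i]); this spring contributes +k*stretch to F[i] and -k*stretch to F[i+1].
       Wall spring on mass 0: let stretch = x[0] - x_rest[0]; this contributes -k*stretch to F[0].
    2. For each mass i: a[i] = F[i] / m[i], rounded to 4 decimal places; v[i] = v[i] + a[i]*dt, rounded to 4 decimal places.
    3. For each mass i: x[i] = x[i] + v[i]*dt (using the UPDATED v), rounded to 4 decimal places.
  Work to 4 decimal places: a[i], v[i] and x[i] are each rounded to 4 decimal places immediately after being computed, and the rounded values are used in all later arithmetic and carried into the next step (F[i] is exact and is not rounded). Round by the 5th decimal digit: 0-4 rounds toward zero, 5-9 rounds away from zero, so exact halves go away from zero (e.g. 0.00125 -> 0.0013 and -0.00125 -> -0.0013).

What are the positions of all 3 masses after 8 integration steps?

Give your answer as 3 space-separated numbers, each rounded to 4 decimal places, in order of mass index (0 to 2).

Answer: 5.6608 11.5589 17.4629

Derivation:
Step 0: x=[7.0000 13.0000 20.0000] v=[0.0000 0.0000 0.0000]
Step 1: x=[6.7500 13.2500 19.7500] v=[-0.5000 0.5000 -0.5000]
Step 2: x=[6.4375 13.5000 19.3750] v=[-0.6250 0.5000 -0.7500]
Step 3: x=[6.2813 13.4531 19.0313] v=[-0.3125 -0.0938 -0.6875]
Step 4: x=[6.3477 13.0078 18.7930] v=[0.1328 -0.8906 -0.4766]
Step 5: x=[6.4922 12.3438 18.6084] v=[0.2890 -1.3281 -0.3692]
Step 6: x=[6.4766 11.7830 18.3577] v=[-0.0313 -1.1216 -0.5015]
Step 7: x=[6.1684 11.5393 17.9633] v=[-0.6164 -0.4875 -0.7889]
Step 8: x=[5.6608 11.5589 17.4629] v=[-1.0152 0.0391 -1.0009]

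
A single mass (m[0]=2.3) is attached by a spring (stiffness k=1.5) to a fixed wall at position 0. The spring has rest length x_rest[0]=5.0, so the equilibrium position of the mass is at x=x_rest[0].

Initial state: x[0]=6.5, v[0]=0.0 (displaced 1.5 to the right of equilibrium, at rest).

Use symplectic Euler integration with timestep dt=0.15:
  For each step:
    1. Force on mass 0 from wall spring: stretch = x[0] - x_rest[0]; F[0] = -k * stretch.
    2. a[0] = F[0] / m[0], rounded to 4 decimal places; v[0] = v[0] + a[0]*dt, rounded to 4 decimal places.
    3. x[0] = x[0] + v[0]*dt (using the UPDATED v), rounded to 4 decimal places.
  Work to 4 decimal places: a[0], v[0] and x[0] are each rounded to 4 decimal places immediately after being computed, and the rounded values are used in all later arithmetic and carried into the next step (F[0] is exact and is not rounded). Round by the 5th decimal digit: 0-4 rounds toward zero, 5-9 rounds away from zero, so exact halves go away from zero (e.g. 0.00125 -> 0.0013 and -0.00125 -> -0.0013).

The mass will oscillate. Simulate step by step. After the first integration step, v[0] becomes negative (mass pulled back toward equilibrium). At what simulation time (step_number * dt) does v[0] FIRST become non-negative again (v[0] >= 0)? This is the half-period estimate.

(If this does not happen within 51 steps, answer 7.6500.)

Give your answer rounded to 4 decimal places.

Step 0: x=[6.5000] v=[0.0000]
Step 1: x=[6.4780] v=[-0.1467]
Step 2: x=[6.4343] v=[-0.2913]
Step 3: x=[6.3696] v=[-0.4316]
Step 4: x=[6.2848] v=[-0.5656]
Step 5: x=[6.1811] v=[-0.6913]
Step 6: x=[6.0601] v=[-0.8068]
Step 7: x=[5.9235] v=[-0.9105]
Step 8: x=[5.7734] v=[-1.0008]
Step 9: x=[5.6119] v=[-1.0765]
Step 10: x=[5.4414] v=[-1.1364]
Step 11: x=[5.2645] v=[-1.1796]
Step 12: x=[5.0837] v=[-1.2055]
Step 13: x=[4.9016] v=[-1.2137]
Step 14: x=[4.7210] v=[-1.2041]
Step 15: x=[4.5445] v=[-1.1768]
Step 16: x=[4.3747] v=[-1.1322]
Step 17: x=[4.2141] v=[-1.0710]
Step 18: x=[4.0650] v=[-0.9941]
Step 19: x=[3.9296] v=[-0.9026]
Step 20: x=[3.8099] v=[-0.7979]
Step 21: x=[3.7077] v=[-0.6815]
Step 22: x=[3.6244] v=[-0.5551]
Step 23: x=[3.5613] v=[-0.4205]
Step 24: x=[3.5193] v=[-0.2798]
Step 25: x=[3.4991] v=[-0.1349]
Step 26: x=[3.5009] v=[0.0119]
First v>=0 after going negative at step 26, time=3.9000

Answer: 3.9000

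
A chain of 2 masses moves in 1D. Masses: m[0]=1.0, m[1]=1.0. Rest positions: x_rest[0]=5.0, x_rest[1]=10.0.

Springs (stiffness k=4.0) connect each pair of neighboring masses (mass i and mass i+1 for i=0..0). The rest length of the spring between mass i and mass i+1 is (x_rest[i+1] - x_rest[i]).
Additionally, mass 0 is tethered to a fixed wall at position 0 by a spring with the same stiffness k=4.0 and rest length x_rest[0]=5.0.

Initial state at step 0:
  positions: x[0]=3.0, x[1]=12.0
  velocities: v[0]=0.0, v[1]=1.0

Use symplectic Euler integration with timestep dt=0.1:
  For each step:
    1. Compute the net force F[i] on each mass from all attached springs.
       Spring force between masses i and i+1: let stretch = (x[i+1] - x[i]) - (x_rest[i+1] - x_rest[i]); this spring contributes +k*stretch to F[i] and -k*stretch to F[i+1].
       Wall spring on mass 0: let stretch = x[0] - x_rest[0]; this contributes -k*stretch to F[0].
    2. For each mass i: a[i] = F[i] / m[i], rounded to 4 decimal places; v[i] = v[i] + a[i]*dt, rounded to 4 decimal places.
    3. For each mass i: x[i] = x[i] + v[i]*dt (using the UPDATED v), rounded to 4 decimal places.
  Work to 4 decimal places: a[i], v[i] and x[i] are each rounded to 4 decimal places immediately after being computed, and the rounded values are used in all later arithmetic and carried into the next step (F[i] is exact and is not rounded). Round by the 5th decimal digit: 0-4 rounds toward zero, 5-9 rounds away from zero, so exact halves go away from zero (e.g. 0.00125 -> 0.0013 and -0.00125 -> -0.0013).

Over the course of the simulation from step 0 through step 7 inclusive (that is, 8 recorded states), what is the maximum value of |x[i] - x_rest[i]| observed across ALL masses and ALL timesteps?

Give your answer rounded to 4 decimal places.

Step 0: x=[3.0000 12.0000] v=[0.0000 1.0000]
Step 1: x=[3.2400 11.9400] v=[2.4000 -0.6000]
Step 2: x=[3.6984 11.7320] v=[4.5840 -2.0800]
Step 3: x=[4.3302 11.4027] v=[6.3181 -3.2934]
Step 4: x=[5.0717 10.9905] v=[7.4150 -4.1224]
Step 5: x=[5.8471 10.5415] v=[7.7538 -4.4899]
Step 6: x=[6.5764 10.1047] v=[7.2927 -4.3677]
Step 7: x=[7.1838 9.7268] v=[6.0735 -3.7790]
Max displacement = 2.1838

Answer: 2.1838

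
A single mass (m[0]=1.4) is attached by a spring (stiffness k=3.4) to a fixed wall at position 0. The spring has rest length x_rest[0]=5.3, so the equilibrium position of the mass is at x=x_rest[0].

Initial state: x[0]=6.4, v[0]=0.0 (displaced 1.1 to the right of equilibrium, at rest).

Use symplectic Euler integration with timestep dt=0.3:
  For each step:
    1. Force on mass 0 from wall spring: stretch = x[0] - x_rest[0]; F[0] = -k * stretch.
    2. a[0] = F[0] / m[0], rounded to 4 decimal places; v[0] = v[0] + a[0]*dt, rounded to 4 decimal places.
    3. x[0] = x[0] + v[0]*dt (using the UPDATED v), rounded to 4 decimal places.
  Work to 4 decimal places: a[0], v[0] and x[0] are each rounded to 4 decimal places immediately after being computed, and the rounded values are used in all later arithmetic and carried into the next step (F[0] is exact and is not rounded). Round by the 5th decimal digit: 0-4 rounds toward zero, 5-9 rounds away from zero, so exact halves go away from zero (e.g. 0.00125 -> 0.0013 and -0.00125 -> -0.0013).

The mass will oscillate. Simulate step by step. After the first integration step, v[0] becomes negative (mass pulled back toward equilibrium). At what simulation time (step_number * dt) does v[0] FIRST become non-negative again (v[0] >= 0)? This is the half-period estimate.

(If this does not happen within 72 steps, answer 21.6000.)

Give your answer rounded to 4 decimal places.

Step 0: x=[6.4000] v=[0.0000]
Step 1: x=[6.1596] v=[-0.8014]
Step 2: x=[5.7313] v=[-1.4277]
Step 3: x=[5.2087] v=[-1.7419]
Step 4: x=[4.7061] v=[-1.6754]
Step 5: x=[4.3333] v=[-1.2427]
Step 6: x=[4.1718] v=[-0.5384]
Step 7: x=[4.2569] v=[0.2836]
First v>=0 after going negative at step 7, time=2.1000

Answer: 2.1000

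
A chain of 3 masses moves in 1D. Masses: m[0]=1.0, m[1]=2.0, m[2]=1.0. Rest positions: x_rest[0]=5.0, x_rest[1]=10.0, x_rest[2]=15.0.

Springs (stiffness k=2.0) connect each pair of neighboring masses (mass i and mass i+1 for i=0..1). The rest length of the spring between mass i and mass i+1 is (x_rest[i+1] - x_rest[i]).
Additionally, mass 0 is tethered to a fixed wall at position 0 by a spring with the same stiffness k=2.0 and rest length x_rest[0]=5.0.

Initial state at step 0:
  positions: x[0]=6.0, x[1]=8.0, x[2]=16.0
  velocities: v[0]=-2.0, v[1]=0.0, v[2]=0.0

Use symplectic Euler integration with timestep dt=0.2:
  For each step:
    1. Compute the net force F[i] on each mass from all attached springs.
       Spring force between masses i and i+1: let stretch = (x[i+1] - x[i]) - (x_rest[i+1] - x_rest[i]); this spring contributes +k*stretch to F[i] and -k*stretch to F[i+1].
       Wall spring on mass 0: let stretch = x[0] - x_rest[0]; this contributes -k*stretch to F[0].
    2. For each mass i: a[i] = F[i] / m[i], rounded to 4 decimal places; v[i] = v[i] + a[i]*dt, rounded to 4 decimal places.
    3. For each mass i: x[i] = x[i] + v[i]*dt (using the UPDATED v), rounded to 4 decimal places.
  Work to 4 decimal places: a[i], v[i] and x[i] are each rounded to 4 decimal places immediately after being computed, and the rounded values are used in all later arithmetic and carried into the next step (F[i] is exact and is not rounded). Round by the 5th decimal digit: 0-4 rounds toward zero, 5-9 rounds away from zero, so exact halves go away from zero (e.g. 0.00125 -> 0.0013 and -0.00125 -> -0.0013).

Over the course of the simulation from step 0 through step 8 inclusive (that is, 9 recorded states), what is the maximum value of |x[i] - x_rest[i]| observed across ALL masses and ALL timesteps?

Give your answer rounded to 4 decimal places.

Step 0: x=[6.0000 8.0000 16.0000] v=[-2.0000 0.0000 0.0000]
Step 1: x=[5.2800 8.2400 15.7600] v=[-3.6000 1.2000 -1.2000]
Step 2: x=[4.3744 8.6624 15.3184] v=[-4.5280 2.1120 -2.2080]
Step 3: x=[3.4619 9.1795 14.7443] v=[-4.5626 2.5856 -2.8704]
Step 4: x=[2.7298 9.6905 14.1250] v=[-3.6603 2.5550 -3.0963]
Step 5: x=[2.3362 10.1005 13.5510] v=[-1.9679 2.0498 -2.8701]
Step 6: x=[2.3769 10.3379 13.1009] v=[0.2033 1.1870 -2.2503]
Step 7: x=[2.8643 10.3674 12.8298] v=[2.4369 0.1474 -1.3555]
Step 8: x=[3.7228 10.1953 12.7617] v=[4.2924 -0.8607 -0.3405]
Max displacement = 2.6638

Answer: 2.6638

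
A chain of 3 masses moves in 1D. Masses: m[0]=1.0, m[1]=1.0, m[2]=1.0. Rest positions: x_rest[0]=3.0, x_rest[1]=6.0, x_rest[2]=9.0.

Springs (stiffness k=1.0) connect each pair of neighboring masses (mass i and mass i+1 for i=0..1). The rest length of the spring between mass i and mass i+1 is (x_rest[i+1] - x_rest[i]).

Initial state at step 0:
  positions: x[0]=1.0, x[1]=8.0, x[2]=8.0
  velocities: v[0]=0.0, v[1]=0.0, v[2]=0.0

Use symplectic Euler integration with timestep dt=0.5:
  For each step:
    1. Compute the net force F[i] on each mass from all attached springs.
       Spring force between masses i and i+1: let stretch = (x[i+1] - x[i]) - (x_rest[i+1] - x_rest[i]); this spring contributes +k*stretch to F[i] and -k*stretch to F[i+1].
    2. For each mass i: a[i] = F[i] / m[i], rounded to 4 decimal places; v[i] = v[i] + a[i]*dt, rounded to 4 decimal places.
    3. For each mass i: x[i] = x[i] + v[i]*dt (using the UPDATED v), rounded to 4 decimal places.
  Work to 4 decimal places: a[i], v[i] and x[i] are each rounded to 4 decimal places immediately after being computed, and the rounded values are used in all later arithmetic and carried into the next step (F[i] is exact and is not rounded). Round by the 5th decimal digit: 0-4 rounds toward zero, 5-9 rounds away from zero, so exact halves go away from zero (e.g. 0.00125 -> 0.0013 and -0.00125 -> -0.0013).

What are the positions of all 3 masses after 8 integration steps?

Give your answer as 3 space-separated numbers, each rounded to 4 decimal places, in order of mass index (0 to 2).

Step 0: x=[1.0000 8.0000 8.0000] v=[0.0000 0.0000 0.0000]
Step 1: x=[2.0000 6.2500 8.7500] v=[2.0000 -3.5000 1.5000]
Step 2: x=[3.3125 4.0625 9.6250] v=[2.6250 -4.3750 1.7500]
Step 3: x=[4.0625 3.0781 9.8594] v=[1.5000 -1.9688 0.4688]
Step 4: x=[3.8164 4.0352 9.1485] v=[-0.4922 1.9141 -1.4219]
Step 5: x=[2.8750 6.2159 7.9092] v=[-1.8828 4.3614 -2.4786]
Step 6: x=[2.0188 7.9847 6.9966] v=[-1.7124 3.5376 -1.8253]
Step 7: x=[1.9041 8.0150 7.0810] v=[-0.2295 0.0606 0.1688]
Step 8: x=[2.5671 6.2841 8.1489] v=[1.3260 -3.4619 2.1358]

Answer: 2.5671 6.2841 8.1489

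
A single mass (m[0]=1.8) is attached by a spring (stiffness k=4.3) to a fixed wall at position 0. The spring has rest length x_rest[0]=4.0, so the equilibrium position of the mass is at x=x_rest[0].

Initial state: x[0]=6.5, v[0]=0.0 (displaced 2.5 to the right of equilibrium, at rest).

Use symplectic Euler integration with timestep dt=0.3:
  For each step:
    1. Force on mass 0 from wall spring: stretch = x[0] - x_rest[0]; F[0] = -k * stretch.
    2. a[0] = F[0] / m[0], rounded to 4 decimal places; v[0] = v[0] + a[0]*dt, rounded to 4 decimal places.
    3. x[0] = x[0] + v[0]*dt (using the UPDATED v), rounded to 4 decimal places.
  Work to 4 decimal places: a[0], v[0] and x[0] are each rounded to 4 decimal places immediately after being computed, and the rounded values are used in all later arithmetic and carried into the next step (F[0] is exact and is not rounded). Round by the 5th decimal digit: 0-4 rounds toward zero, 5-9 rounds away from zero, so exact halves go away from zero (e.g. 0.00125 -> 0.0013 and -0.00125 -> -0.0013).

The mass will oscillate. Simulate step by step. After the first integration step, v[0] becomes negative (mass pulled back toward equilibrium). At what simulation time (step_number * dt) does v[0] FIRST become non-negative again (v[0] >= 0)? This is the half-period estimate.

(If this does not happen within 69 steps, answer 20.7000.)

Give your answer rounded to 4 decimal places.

Answer: 2.1000

Derivation:
Step 0: x=[6.5000] v=[0.0000]
Step 1: x=[5.9625] v=[-1.7917]
Step 2: x=[5.0030] v=[-3.1982]
Step 3: x=[3.8279] v=[-3.9170]
Step 4: x=[2.6898] v=[-3.7937]
Step 5: x=[1.8334] v=[-2.8547]
Step 6: x=[1.4428] v=[-1.3020]
Step 7: x=[1.6020] v=[0.5307]
First v>=0 after going negative at step 7, time=2.1000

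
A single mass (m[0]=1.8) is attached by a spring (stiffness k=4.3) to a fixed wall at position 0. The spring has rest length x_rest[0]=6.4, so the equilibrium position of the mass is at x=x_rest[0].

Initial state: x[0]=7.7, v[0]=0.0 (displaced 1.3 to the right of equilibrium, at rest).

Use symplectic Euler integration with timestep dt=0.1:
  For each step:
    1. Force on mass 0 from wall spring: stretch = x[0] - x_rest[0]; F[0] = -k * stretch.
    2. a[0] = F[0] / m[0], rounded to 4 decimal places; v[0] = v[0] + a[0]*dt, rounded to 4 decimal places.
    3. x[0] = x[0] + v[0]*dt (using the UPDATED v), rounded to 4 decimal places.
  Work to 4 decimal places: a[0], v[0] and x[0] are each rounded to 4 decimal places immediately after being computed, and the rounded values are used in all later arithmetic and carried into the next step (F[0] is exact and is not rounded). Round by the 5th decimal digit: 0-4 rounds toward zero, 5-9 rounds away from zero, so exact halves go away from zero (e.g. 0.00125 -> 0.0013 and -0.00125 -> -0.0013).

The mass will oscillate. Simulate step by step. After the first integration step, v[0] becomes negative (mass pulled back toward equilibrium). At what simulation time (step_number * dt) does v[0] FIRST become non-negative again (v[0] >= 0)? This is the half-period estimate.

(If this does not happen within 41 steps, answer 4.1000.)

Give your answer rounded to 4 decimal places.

Answer: 2.1000

Derivation:
Step 0: x=[7.7000] v=[0.0000]
Step 1: x=[7.6689] v=[-0.3106]
Step 2: x=[7.6075] v=[-0.6137]
Step 3: x=[7.5173] v=[-0.9022]
Step 4: x=[7.4004] v=[-1.1691]
Step 5: x=[7.2596] v=[-1.4081]
Step 6: x=[7.0983] v=[-1.6135]
Step 7: x=[6.9203] v=[-1.7803]
Step 8: x=[6.7298] v=[-1.9046]
Step 9: x=[6.5315] v=[-1.9834]
Step 10: x=[6.3300] v=[-2.0148]
Step 11: x=[6.1302] v=[-1.9981]
Step 12: x=[5.9368] v=[-1.9337]
Step 13: x=[5.7545] v=[-1.8231]
Step 14: x=[5.5876] v=[-1.6689]
Step 15: x=[5.4401] v=[-1.4748]
Step 16: x=[5.3156] v=[-1.2455]
Step 17: x=[5.2170] v=[-0.9865]
Step 18: x=[5.1466] v=[-0.7039]
Step 19: x=[5.1062] v=[-0.4045]
Step 20: x=[5.0967] v=[-0.0954]
Step 21: x=[5.1183] v=[0.2159]
First v>=0 after going negative at step 21, time=2.1000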